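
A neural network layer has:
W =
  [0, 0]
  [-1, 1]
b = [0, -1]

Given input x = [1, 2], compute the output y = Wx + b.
y = [0, 0]

Wx = [0×1 + 0×2, -1×1 + 1×2]
   = [0, 1]
y = Wx + b = [0 + 0, 1 + -1] = [0, 0]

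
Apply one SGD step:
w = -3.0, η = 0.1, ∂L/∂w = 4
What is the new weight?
w_new = -3.4

w_new = w - η·∂L/∂w = -3.0 - 0.1×(4) = -3.0 - (0.4) = -3.4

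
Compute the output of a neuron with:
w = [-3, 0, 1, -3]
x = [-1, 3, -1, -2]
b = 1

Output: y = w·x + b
y = 9

y = (-3)(-1) + (0)(3) + (1)(-1) + (-3)(-2) + 1 = 9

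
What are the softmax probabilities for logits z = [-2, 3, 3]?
p = [0.0034, 0.4983, 0.4983]

exp(z) = [0.1353, 20.09, 20.09]
Sum = 40.31
p = [0.0034, 0.4983, 0.4983]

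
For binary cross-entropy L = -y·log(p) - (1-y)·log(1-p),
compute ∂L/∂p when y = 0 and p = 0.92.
∂L/∂p = 12.5

∂L/∂p = -y/p + (1-y)/(1-p) = 0 + 1/0.08 = 12.5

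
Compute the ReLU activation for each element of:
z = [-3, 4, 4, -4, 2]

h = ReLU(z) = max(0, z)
h = [0, 4, 4, 0, 2]

ReLU applied element-wise: max(0,-3)=0, max(0,4)=4, max(0,4)=4, max(0,-4)=0, max(0,2)=2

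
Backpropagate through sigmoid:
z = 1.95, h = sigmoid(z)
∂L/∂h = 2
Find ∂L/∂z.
∂L/∂z = 0.2181

σ(1.95) = 0.8754
σ'(1.95) = σ(1.95)(1 - σ(1.95)) = 0.8754 × 0.1246 = 0.109
∂L/∂z = ∂L/∂h · σ'(z) = 2 × 0.109 = 0.2181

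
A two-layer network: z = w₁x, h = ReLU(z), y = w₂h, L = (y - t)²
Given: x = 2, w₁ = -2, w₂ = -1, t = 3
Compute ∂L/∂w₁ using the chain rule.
∂L/∂w₁ = 0

Forward pass:
z = w₁x = -2×2 = -4
h = ReLU(-4) = 0
y = w₂h = -1×0 = 0

Backward pass:
∂L/∂y = 2(y - t) = 2(0 - 3) = -6
∂y/∂h = w₂ = -1
∂h/∂z = 0 (ReLU derivative)
∂z/∂w₁ = x = 2

∂L/∂w₁ = -6 × -1 × 0 × 2 = 0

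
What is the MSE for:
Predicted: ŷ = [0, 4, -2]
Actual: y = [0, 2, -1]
MSE = 1.667

MSE = (1/3)((0-0)² + (4-2)² + (-2--1)²) = (1/3)(0 + 4 + 1) = 1.667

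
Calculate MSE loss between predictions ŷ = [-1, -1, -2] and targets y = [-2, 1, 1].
MSE = 4.667

MSE = (1/3)((-1--2)² + (-1-1)² + (-2-1)²) = (1/3)(1 + 4 + 9) = 4.667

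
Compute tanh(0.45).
0.4219

tanh(0.45) = (e^(0.45) - e^(-0.45))/(e^(0.45) + e^(-0.45)) = 0.4219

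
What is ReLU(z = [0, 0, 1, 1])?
h = [0, 0, 1, 1]

ReLU applied element-wise: max(0,0)=0, max(0,0)=0, max(0,1)=1, max(0,1)=1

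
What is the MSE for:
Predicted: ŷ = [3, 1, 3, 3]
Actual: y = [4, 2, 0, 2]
MSE = 3

MSE = (1/4)((3-4)² + (1-2)² + (3-0)² + (3-2)²) = (1/4)(1 + 1 + 9 + 1) = 3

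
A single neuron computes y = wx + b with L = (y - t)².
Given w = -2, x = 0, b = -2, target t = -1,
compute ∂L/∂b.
∂L/∂b = -2

y = wx + b = (-2)(0) + -2 = -2
∂L/∂y = 2(y - t) = 2(-2 - -1) = -2
∂y/∂b = 1
∂L/∂b = ∂L/∂y · ∂y/∂b = -2 × 1 = -2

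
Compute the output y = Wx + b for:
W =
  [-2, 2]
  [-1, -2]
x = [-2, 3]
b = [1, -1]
y = [11, -5]

Wx = [-2×-2 + 2×3, -1×-2 + -2×3]
   = [10, -4]
y = Wx + b = [10 + 1, -4 + -1] = [11, -5]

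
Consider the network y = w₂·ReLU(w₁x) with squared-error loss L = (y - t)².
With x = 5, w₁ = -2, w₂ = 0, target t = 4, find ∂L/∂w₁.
∂L/∂w₁ = 0

Forward pass:
z = w₁x = -2×5 = -10
h = ReLU(-10) = 0
y = w₂h = 0×0 = 0

Backward pass:
∂L/∂y = 2(y - t) = 2(0 - 4) = -8
∂y/∂h = w₂ = 0
∂h/∂z = 0 (ReLU derivative)
∂z/∂w₁ = x = 5

∂L/∂w₁ = -8 × 0 × 0 × 5 = 0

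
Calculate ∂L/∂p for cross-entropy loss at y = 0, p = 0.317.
∂L/∂p = 1.464

∂L/∂p = -y/p + (1-y)/(1-p) = 0 + 1/0.683 = 1.464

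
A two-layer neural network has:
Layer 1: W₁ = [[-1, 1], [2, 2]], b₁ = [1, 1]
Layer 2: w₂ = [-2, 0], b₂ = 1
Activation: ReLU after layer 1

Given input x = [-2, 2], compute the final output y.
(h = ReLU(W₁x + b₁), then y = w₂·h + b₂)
y = -9

Layer 1 pre-activation: z₁ = [5, 1]
After ReLU: h = [5, 1]
Layer 2 output: y = -2×5 + 0×1 + 1 = -9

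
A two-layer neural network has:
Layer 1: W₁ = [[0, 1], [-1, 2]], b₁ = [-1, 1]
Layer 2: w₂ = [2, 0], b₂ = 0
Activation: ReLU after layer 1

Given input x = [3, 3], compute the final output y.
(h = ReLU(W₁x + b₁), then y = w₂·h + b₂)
y = 4

Layer 1 pre-activation: z₁ = [2, 4]
After ReLU: h = [2, 4]
Layer 2 output: y = 2×2 + 0×4 + 0 = 4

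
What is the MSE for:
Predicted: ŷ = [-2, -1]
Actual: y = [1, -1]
MSE = 4.5

MSE = (1/2)((-2-1)² + (-1--1)²) = (1/2)(9 + 0) = 4.5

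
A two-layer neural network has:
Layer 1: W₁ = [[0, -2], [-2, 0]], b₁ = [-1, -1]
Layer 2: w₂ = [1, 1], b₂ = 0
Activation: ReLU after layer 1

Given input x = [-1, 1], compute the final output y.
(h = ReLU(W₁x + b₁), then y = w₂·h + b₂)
y = 1

Layer 1 pre-activation: z₁ = [-3, 1]
After ReLU: h = [0, 1]
Layer 2 output: y = 1×0 + 1×1 + 0 = 1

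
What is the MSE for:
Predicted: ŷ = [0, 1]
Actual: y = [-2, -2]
MSE = 6.5

MSE = (1/2)((0--2)² + (1--2)²) = (1/2)(4 + 9) = 6.5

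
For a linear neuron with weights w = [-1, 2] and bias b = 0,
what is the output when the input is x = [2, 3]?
y = 4

y = (-1)(2) + (2)(3) + 0 = 4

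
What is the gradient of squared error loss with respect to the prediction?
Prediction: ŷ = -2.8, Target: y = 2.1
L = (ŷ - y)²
∂L/∂ŷ = -9.8

∂L/∂ŷ = 2(ŷ - y) = 2(-2.8 - 2.1) = 2(-4.9) = -9.8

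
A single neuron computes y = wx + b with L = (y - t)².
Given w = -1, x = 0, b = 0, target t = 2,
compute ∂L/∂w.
∂L/∂w = 0

y = wx + b = (-1)(0) + 0 = 0
∂L/∂y = 2(y - t) = 2(0 - 2) = -4
∂y/∂w = x = 0
∂L/∂w = ∂L/∂y · ∂y/∂w = -4 × 0 = 0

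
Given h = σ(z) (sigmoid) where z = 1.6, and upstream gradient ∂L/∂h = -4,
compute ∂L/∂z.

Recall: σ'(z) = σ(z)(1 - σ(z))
∂L/∂z = -0.5591

σ(1.6) = 0.832
σ'(1.6) = σ(1.6)(1 - σ(1.6)) = 0.832 × 0.168 = 0.1398
∂L/∂z = ∂L/∂h · σ'(z) = -4 × 0.1398 = -0.5591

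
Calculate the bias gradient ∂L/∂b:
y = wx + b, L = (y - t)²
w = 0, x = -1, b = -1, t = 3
∂L/∂b = -8

y = wx + b = (0)(-1) + -1 = -1
∂L/∂y = 2(y - t) = 2(-1 - 3) = -8
∂y/∂b = 1
∂L/∂b = ∂L/∂y · ∂y/∂b = -8 × 1 = -8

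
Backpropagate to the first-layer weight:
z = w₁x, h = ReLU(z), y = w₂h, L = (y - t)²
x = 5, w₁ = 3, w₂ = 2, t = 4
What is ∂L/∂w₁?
∂L/∂w₁ = 520

Forward pass:
z = w₁x = 3×5 = 15
h = ReLU(15) = 15
y = w₂h = 2×15 = 30

Backward pass:
∂L/∂y = 2(y - t) = 2(30 - 4) = 52
∂y/∂h = w₂ = 2
∂h/∂z = 1 (ReLU derivative)
∂z/∂w₁ = x = 5

∂L/∂w₁ = 52 × 2 × 1 × 5 = 520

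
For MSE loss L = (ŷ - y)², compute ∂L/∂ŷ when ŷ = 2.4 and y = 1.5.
∂L/∂ŷ = 1.8

∂L/∂ŷ = 2(ŷ - y) = 2(2.4 - 1.5) = 2(0.9) = 1.8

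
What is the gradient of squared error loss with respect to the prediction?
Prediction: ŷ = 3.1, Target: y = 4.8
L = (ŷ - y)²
∂L/∂ŷ = -3.4

∂L/∂ŷ = 2(ŷ - y) = 2(3.1 - 4.8) = 2(-1.7) = -3.4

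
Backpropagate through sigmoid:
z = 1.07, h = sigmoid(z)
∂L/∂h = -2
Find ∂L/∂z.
∂L/∂z = -0.3803

σ(1.07) = 0.7446
σ'(1.07) = σ(1.07)(1 - σ(1.07)) = 0.7446 × 0.2554 = 0.1902
∂L/∂z = ∂L/∂h · σ'(z) = -2 × 0.1902 = -0.3803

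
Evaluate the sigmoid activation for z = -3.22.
0.03842

sigmoid(-3.22) = 1/(1 + e^(3.22)) = 1/(1 + 25.03) = 0.03842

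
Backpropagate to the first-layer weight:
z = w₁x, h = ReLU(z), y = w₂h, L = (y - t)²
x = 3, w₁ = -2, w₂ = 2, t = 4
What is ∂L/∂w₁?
∂L/∂w₁ = 0

Forward pass:
z = w₁x = -2×3 = -6
h = ReLU(-6) = 0
y = w₂h = 2×0 = 0

Backward pass:
∂L/∂y = 2(y - t) = 2(0 - 4) = -8
∂y/∂h = w₂ = 2
∂h/∂z = 0 (ReLU derivative)
∂z/∂w₁ = x = 3

∂L/∂w₁ = -8 × 2 × 0 × 3 = 0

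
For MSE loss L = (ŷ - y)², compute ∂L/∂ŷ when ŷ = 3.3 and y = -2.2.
∂L/∂ŷ = 11.0

∂L/∂ŷ = 2(ŷ - y) = 2(3.3 - -2.2) = 2(5.5) = 11.0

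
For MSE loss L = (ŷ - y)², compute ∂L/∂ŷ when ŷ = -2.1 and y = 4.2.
∂L/∂ŷ = -12.6

∂L/∂ŷ = 2(ŷ - y) = 2(-2.1 - 4.2) = 2(-6.3) = -12.6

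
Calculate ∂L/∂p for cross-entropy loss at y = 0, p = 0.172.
∂L/∂p = 1.208

∂L/∂p = -y/p + (1-y)/(1-p) = 0 + 1/0.828 = 1.208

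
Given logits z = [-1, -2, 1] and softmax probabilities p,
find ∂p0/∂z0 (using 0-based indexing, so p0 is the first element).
∂p0/∂z0 = 0.1012

p = softmax(z) = [0.1142, 0.04201, 0.8438]
p0 = 0.1142

∂p0/∂z0 = p0(1 - p0) = 0.1142 × (1 - 0.1142) = 0.1012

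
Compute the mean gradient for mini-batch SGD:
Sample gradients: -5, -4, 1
Average gradient = -2.667

Average = (1/3)(-5 + -4 + 1) = -8/3 = -2.667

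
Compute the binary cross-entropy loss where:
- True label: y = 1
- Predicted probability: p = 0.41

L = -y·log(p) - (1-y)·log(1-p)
L = 0.8916

L = -1·log(0.41) - 0·log(0.59) = -log(0.41) = 0.8916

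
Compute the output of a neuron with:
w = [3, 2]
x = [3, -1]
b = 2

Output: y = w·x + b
y = 9

y = (3)(3) + (2)(-1) + 2 = 9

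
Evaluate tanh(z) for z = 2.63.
0.9897

tanh(2.63) = (e^(2.63) - e^(-2.63))/(e^(2.63) + e^(-2.63)) = 0.9897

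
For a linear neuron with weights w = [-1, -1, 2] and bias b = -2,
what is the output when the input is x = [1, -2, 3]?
y = 5

y = (-1)(1) + (-1)(-2) + (2)(3) + -2 = 5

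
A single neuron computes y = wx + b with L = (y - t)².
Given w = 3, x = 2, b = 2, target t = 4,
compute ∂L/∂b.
∂L/∂b = 8

y = wx + b = (3)(2) + 2 = 8
∂L/∂y = 2(y - t) = 2(8 - 4) = 8
∂y/∂b = 1
∂L/∂b = ∂L/∂y · ∂y/∂b = 8 × 1 = 8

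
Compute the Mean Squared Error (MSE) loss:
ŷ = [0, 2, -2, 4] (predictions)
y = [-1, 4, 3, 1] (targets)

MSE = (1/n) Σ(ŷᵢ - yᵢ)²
MSE = 9.75

MSE = (1/4)((0--1)² + (2-4)² + (-2-3)² + (4-1)²) = (1/4)(1 + 4 + 25 + 9) = 9.75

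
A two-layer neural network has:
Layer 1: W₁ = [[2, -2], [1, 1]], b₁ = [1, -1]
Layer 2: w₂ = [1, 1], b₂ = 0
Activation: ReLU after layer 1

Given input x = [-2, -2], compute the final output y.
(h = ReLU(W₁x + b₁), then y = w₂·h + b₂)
y = 1

Layer 1 pre-activation: z₁ = [1, -5]
After ReLU: h = [1, 0]
Layer 2 output: y = 1×1 + 1×0 + 0 = 1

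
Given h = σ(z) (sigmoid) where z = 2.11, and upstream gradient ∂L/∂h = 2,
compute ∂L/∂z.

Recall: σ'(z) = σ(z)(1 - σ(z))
∂L/∂z = 0.1929

σ(2.11) = 0.8919
σ'(2.11) = σ(2.11)(1 - σ(2.11)) = 0.8919 × 0.1081 = 0.09644
∂L/∂z = ∂L/∂h · σ'(z) = 2 × 0.09644 = 0.1929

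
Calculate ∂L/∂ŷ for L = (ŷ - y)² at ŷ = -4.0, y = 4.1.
∂L/∂ŷ = -16.2

∂L/∂ŷ = 2(ŷ - y) = 2(-4.0 - 4.1) = 2(-8.1) = -16.2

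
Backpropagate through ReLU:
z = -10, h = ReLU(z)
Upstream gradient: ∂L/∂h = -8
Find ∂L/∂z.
∂L/∂z = 0

h = ReLU(-10) = 0
Since z < 0: ∂h/∂z = 0
∂L/∂z = ∂L/∂h · ∂h/∂z = -8 × 0 = 0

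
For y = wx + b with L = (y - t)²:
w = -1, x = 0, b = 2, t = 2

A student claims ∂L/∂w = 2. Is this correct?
Incorrect

y = (-1)(0) + 2 = 2
∂L/∂y = 2(y - t) = 2(2 - 2) = 0
∂y/∂w = x = 0
∂L/∂w = 0 × 0 = 0

Claimed value: 2
Incorrect: The correct gradient is 0.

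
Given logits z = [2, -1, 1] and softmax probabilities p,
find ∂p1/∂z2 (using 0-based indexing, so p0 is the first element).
∂p1/∂z2 = -0.009113

p = softmax(z) = [0.7054, 0.03512, 0.2595]
p1 = 0.03512, p2 = 0.2595

∂p1/∂z2 = -p1 × p2 = -0.03512 × 0.2595 = -0.009113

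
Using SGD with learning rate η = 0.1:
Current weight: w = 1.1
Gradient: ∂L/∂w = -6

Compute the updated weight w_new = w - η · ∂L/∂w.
w_new = 1.7

w_new = w - η·∂L/∂w = 1.1 - 0.1×(-6) = 1.1 - (-0.6) = 1.7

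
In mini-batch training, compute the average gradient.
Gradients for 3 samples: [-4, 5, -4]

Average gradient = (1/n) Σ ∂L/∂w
Average gradient = -1

Average = (1/3)(-4 + 5 + -4) = -3/3 = -1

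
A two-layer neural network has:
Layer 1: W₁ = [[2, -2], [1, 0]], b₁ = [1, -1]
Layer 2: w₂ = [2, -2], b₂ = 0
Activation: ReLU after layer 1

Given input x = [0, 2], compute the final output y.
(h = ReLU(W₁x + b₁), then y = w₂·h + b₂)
y = 0

Layer 1 pre-activation: z₁ = [-3, -1]
After ReLU: h = [0, 0]
Layer 2 output: y = 2×0 + -2×0 + 0 = 0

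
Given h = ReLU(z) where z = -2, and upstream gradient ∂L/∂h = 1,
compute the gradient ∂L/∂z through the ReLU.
∂L/∂z = 0

h = ReLU(-2) = 0
Since z < 0: ∂h/∂z = 0
∂L/∂z = ∂L/∂h · ∂h/∂z = 1 × 0 = 0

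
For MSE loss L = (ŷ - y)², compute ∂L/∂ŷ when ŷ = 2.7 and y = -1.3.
∂L/∂ŷ = 8.0

∂L/∂ŷ = 2(ŷ - y) = 2(2.7 - -1.3) = 2(4.0) = 8.0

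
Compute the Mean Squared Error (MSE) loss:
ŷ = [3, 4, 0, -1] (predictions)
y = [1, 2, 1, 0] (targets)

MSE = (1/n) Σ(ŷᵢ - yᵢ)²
MSE = 2.5

MSE = (1/4)((3-1)² + (4-2)² + (0-1)² + (-1-0)²) = (1/4)(4 + 4 + 1 + 1) = 2.5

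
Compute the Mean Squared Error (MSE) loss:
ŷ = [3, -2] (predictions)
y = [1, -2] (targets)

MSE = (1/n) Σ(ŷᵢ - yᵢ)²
MSE = 2

MSE = (1/2)((3-1)² + (-2--2)²) = (1/2)(4 + 0) = 2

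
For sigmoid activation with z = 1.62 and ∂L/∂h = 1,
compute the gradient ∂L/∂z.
∂L/∂z = 0.1379

σ(1.62) = 0.8348
σ'(1.62) = σ(1.62)(1 - σ(1.62)) = 0.8348 × 0.1652 = 0.1379
∂L/∂z = ∂L/∂h · σ'(z) = 1 × 0.1379 = 0.1379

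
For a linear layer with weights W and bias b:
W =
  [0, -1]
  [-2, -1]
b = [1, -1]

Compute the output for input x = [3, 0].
y = [1, -7]

Wx = [0×3 + -1×0, -2×3 + -1×0]
   = [0, -6]
y = Wx + b = [0 + 1, -6 + -1] = [1, -7]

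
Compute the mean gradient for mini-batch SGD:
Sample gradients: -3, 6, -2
Average gradient = 0.3333

Average = (1/3)(-3 + 6 + -2) = 1/3 = 0.3333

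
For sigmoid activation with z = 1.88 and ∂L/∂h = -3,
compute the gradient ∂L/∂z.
∂L/∂z = -0.3446

σ(1.88) = 0.8676
σ'(1.88) = σ(1.88)(1 - σ(1.88)) = 0.8676 × 0.1324 = 0.1149
∂L/∂z = ∂L/∂h · σ'(z) = -3 × 0.1149 = -0.3446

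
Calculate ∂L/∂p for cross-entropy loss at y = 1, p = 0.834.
∂L/∂p = -1.199

∂L/∂p = -y/p + (1-y)/(1-p) = -1/0.834 + 0 = -1.199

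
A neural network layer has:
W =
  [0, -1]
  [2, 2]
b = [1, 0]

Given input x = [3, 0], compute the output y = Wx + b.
y = [1, 6]

Wx = [0×3 + -1×0, 2×3 + 2×0]
   = [0, 6]
y = Wx + b = [0 + 1, 6 + 0] = [1, 6]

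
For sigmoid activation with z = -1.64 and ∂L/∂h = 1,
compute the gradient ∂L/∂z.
∂L/∂z = 0.1361

σ(-1.64) = 0.1625
σ'(-1.64) = σ(-1.64)(1 - σ(-1.64)) = 0.1625 × 0.8375 = 0.1361
∂L/∂z = ∂L/∂h · σ'(z) = 1 × 0.1361 = 0.1361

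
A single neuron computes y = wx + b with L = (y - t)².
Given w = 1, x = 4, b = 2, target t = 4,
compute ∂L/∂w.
∂L/∂w = 16

y = wx + b = (1)(4) + 2 = 6
∂L/∂y = 2(y - t) = 2(6 - 4) = 4
∂y/∂w = x = 4
∂L/∂w = ∂L/∂y · ∂y/∂w = 4 × 4 = 16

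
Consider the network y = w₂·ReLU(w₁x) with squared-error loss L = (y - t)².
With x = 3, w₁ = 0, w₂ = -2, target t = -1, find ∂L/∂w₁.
∂L/∂w₁ = 0

Forward pass:
z = w₁x = 0×3 = 0
h = ReLU(0) = 0
y = w₂h = -2×0 = 0

Backward pass:
∂L/∂y = 2(y - t) = 2(0 - -1) = 2
∂y/∂h = w₂ = -2
∂h/∂z = 0 (ReLU derivative)
∂z/∂w₁ = x = 3

∂L/∂w₁ = 2 × -2 × 0 × 3 = 0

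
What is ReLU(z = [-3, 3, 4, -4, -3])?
h = [0, 3, 4, 0, 0]

ReLU applied element-wise: max(0,-3)=0, max(0,3)=3, max(0,4)=4, max(0,-4)=0, max(0,-3)=0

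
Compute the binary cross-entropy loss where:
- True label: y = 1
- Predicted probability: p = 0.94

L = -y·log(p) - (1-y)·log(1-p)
L = 0.06188

L = -1·log(0.94) - 0·log(0.06) = -log(0.94) = 0.06188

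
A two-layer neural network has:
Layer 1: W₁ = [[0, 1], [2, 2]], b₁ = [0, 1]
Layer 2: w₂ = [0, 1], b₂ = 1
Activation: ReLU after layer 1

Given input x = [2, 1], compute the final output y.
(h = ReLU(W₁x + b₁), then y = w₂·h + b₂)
y = 8

Layer 1 pre-activation: z₁ = [1, 7]
After ReLU: h = [1, 7]
Layer 2 output: y = 0×1 + 1×7 + 1 = 8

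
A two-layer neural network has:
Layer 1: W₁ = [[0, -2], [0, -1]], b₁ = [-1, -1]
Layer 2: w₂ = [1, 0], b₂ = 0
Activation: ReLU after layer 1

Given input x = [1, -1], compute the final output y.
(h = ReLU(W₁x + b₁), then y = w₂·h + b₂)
y = 1

Layer 1 pre-activation: z₁ = [1, 0]
After ReLU: h = [1, 0]
Layer 2 output: y = 1×1 + 0×0 + 0 = 1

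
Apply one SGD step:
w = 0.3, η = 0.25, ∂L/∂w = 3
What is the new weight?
w_new = -0.45

w_new = w - η·∂L/∂w = 0.3 - 0.25×(3) = 0.3 - (0.75) = -0.45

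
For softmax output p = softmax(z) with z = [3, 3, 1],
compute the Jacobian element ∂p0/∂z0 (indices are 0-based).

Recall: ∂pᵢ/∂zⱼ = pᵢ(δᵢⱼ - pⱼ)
∂p0/∂z0 = 0.249

p = softmax(z) = [0.4683, 0.4683, 0.06338]
p0 = 0.4683

∂p0/∂z0 = p0(1 - p0) = 0.4683 × (1 - 0.4683) = 0.249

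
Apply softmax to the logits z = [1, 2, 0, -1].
p = [0.2369, 0.6439, 0.0871, 0.0321]

exp(z) = [2.718, 7.389, 1, 0.3679]
Sum = 11.48
p = [0.2369, 0.6439, 0.0871, 0.0321]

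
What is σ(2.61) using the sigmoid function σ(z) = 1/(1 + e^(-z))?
0.9315

sigmoid(2.61) = 1/(1 + e^(-2.61)) = 1/(1 + 0.07353) = 0.9315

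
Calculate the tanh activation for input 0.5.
0.4621

tanh(0.5) = (e^(0.5) - e^(-0.5))/(e^(0.5) + e^(-0.5)) = 0.4621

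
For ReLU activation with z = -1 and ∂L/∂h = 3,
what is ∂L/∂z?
∂L/∂z = 0

h = ReLU(-1) = 0
Since z < 0: ∂h/∂z = 0
∂L/∂z = ∂L/∂h · ∂h/∂z = 3 × 0 = 0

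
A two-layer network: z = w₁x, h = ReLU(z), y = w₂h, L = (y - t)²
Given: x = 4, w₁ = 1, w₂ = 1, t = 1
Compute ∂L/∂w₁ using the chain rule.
∂L/∂w₁ = 24

Forward pass:
z = w₁x = 1×4 = 4
h = ReLU(4) = 4
y = w₂h = 1×4 = 4

Backward pass:
∂L/∂y = 2(y - t) = 2(4 - 1) = 6
∂y/∂h = w₂ = 1
∂h/∂z = 1 (ReLU derivative)
∂z/∂w₁ = x = 4

∂L/∂w₁ = 6 × 1 × 1 × 4 = 24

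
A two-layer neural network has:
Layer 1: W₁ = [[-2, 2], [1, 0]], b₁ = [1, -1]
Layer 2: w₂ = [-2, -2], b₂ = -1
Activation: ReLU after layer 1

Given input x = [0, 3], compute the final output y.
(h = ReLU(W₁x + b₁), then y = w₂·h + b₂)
y = -15

Layer 1 pre-activation: z₁ = [7, -1]
After ReLU: h = [7, 0]
Layer 2 output: y = -2×7 + -2×0 + -1 = -15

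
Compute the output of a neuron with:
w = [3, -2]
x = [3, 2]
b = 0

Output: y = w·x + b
y = 5

y = (3)(3) + (-2)(2) + 0 = 5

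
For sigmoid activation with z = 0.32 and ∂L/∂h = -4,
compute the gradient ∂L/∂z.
∂L/∂z = -0.9748

σ(0.32) = 0.5793
σ'(0.32) = σ(0.32)(1 - σ(0.32)) = 0.5793 × 0.4207 = 0.2437
∂L/∂z = ∂L/∂h · σ'(z) = -4 × 0.2437 = -0.9748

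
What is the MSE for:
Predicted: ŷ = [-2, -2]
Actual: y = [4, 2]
MSE = 26

MSE = (1/2)((-2-4)² + (-2-2)²) = (1/2)(36 + 16) = 26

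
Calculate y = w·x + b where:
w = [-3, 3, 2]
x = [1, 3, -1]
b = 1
y = 5

y = (-3)(1) + (3)(3) + (2)(-1) + 1 = 5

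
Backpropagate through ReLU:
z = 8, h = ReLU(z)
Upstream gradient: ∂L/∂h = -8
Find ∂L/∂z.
∂L/∂z = -8

h = ReLU(8) = 8
Since z > 0: ∂h/∂z = 1
∂L/∂z = ∂L/∂h · ∂h/∂z = -8 × 1 = -8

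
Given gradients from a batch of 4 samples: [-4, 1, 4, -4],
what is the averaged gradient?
Average gradient = -0.75

Average = (1/4)(-4 + 1 + 4 + -4) = -3/4 = -0.75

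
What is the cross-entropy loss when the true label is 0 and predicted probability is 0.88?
L = 2.12

L = -0·log(0.88) - 1·log(0.12) = -log(0.12) = 2.12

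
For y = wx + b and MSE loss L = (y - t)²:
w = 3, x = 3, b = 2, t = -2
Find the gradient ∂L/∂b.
∂L/∂b = 26

y = wx + b = (3)(3) + 2 = 11
∂L/∂y = 2(y - t) = 2(11 - -2) = 26
∂y/∂b = 1
∂L/∂b = ∂L/∂y · ∂y/∂b = 26 × 1 = 26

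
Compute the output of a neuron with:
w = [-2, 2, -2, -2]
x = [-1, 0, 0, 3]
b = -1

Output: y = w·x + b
y = -5

y = (-2)(-1) + (2)(0) + (-2)(0) + (-2)(3) + -1 = -5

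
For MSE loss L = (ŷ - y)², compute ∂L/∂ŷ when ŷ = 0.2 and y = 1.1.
∂L/∂ŷ = -1.8

∂L/∂ŷ = 2(ŷ - y) = 2(0.2 - 1.1) = 2(-0.9) = -1.8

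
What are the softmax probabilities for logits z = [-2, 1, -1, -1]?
p = [0.0377, 0.7573, 0.1025, 0.1025]

exp(z) = [0.1353, 2.718, 0.3679, 0.3679]
Sum = 3.589
p = [0.0377, 0.7573, 0.1025, 0.1025]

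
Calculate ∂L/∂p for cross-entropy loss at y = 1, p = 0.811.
∂L/∂p = -1.233

∂L/∂p = -y/p + (1-y)/(1-p) = -1/0.811 + 0 = -1.233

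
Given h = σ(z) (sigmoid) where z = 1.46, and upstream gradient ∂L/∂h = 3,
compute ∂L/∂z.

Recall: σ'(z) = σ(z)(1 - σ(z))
∂L/∂z = 0.4588

σ(1.46) = 0.8115
σ'(1.46) = σ(1.46)(1 - σ(1.46)) = 0.8115 × 0.1885 = 0.1529
∂L/∂z = ∂L/∂h · σ'(z) = 3 × 0.1529 = 0.4588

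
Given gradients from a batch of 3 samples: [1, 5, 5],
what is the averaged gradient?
Average gradient = 3.667

Average = (1/3)(1 + 5 + 5) = 11/3 = 3.667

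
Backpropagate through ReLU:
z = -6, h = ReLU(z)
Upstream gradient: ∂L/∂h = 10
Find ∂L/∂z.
∂L/∂z = 0

h = ReLU(-6) = 0
Since z < 0: ∂h/∂z = 0
∂L/∂z = ∂L/∂h · ∂h/∂z = 10 × 0 = 0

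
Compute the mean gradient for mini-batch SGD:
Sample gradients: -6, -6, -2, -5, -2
Average gradient = -4.2

Average = (1/5)(-6 + -6 + -2 + -5 + -2) = -21/5 = -4.2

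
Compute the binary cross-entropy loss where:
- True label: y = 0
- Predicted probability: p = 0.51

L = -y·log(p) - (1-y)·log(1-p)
L = 0.7133

L = -0·log(0.51) - 1·log(0.49) = -log(0.49) = 0.7133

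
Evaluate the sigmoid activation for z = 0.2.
0.5498

sigmoid(0.2) = 1/(1 + e^(-0.2)) = 1/(1 + 0.8187) = 0.5498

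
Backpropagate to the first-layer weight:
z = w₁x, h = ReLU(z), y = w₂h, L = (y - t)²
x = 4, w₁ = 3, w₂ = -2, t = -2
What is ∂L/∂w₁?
∂L/∂w₁ = 352

Forward pass:
z = w₁x = 3×4 = 12
h = ReLU(12) = 12
y = w₂h = -2×12 = -24

Backward pass:
∂L/∂y = 2(y - t) = 2(-24 - -2) = -44
∂y/∂h = w₂ = -2
∂h/∂z = 1 (ReLU derivative)
∂z/∂w₁ = x = 4

∂L/∂w₁ = -44 × -2 × 1 × 4 = 352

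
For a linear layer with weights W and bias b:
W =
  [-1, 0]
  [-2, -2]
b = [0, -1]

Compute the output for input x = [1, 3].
y = [-1, -9]

Wx = [-1×1 + 0×3, -2×1 + -2×3]
   = [-1, -8]
y = Wx + b = [-1 + 0, -8 + -1] = [-1, -9]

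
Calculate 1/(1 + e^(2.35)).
0.08707

sigmoid(-2.35) = 1/(1 + e^(2.35)) = 1/(1 + 10.49) = 0.08707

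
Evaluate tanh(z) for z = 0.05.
0.04996

tanh(0.05) = (e^(0.05) - e^(-0.05))/(e^(0.05) + e^(-0.05)) = 0.04996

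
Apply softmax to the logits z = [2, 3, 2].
p = [0.2119, 0.5761, 0.2119]

exp(z) = [7.389, 20.09, 7.389]
Sum = 34.86
p = [0.2119, 0.5761, 0.2119]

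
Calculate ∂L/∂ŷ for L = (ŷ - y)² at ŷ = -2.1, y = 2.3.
∂L/∂ŷ = -8.8

∂L/∂ŷ = 2(ŷ - y) = 2(-2.1 - 2.3) = 2(-4.4) = -8.8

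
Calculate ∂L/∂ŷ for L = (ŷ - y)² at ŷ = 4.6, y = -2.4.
∂L/∂ŷ = 14.0

∂L/∂ŷ = 2(ŷ - y) = 2(4.6 - -2.4) = 2(7.0) = 14.0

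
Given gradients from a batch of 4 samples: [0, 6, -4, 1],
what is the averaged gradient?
Average gradient = 0.75

Average = (1/4)(0 + 6 + -4 + 1) = 3/4 = 0.75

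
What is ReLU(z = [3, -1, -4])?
h = [3, 0, 0]

ReLU applied element-wise: max(0,3)=3, max(0,-1)=0, max(0,-4)=0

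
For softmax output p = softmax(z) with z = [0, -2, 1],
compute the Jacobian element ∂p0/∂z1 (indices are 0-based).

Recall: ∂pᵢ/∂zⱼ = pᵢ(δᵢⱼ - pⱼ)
∂p0/∂z1 = -0.009113

p = softmax(z) = [0.2595, 0.03512, 0.7054]
p0 = 0.2595, p1 = 0.03512

∂p0/∂z1 = -p0 × p1 = -0.2595 × 0.03512 = -0.009113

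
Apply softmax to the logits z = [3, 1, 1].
p = [0.787, 0.1065, 0.1065]

exp(z) = [20.09, 2.718, 2.718]
Sum = 25.52
p = [0.787, 0.1065, 0.1065]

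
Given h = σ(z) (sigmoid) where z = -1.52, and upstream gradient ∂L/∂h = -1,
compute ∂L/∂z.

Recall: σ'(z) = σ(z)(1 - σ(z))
∂L/∂z = -0.1473

σ(-1.52) = 0.1795
σ'(-1.52) = σ(-1.52)(1 - σ(-1.52)) = 0.1795 × 0.8205 = 0.1473
∂L/∂z = ∂L/∂h · σ'(z) = -1 × 0.1473 = -0.1473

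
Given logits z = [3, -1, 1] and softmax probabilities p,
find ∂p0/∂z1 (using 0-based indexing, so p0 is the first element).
∂p0/∂z1 = -0.01376

p = softmax(z) = [0.8668, 0.01588, 0.1173]
p0 = 0.8668, p1 = 0.01588

∂p0/∂z1 = -p0 × p1 = -0.8668 × 0.01588 = -0.01376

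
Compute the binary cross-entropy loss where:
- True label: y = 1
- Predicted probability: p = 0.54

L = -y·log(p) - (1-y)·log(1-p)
L = 0.6162

L = -1·log(0.54) - 0·log(0.46) = -log(0.54) = 0.6162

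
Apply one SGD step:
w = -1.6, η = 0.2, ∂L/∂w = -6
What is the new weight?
w_new = -0.4

w_new = w - η·∂L/∂w = -1.6 - 0.2×(-6) = -1.6 - (-1.2) = -0.4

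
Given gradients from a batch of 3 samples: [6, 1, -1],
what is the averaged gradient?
Average gradient = 2

Average = (1/3)(6 + 1 + -1) = 6/3 = 2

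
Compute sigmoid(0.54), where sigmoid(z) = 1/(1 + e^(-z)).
0.6318

sigmoid(0.54) = 1/(1 + e^(-0.54)) = 1/(1 + 0.5827) = 0.6318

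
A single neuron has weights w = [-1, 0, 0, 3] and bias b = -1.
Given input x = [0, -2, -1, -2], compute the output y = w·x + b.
y = -7

y = (-1)(0) + (0)(-2) + (0)(-1) + (3)(-2) + -1 = -7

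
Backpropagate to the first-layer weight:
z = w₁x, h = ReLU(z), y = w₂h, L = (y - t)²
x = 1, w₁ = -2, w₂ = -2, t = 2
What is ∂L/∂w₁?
∂L/∂w₁ = 0

Forward pass:
z = w₁x = -2×1 = -2
h = ReLU(-2) = 0
y = w₂h = -2×0 = 0

Backward pass:
∂L/∂y = 2(y - t) = 2(0 - 2) = -4
∂y/∂h = w₂ = -2
∂h/∂z = 0 (ReLU derivative)
∂z/∂w₁ = x = 1

∂L/∂w₁ = -4 × -2 × 0 × 1 = 0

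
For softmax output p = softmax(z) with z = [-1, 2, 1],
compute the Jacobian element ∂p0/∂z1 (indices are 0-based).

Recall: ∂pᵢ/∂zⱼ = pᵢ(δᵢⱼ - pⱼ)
∂p0/∂z1 = -0.02477

p = softmax(z) = [0.03512, 0.7054, 0.2595]
p0 = 0.03512, p1 = 0.7054

∂p0/∂z1 = -p0 × p1 = -0.03512 × 0.7054 = -0.02477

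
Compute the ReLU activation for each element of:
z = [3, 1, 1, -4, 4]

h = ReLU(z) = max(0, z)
h = [3, 1, 1, 0, 4]

ReLU applied element-wise: max(0,3)=3, max(0,1)=1, max(0,1)=1, max(0,-4)=0, max(0,4)=4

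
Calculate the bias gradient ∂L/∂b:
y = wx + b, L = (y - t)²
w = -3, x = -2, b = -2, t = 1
∂L/∂b = 6

y = wx + b = (-3)(-2) + -2 = 4
∂L/∂y = 2(y - t) = 2(4 - 1) = 6
∂y/∂b = 1
∂L/∂b = ∂L/∂y · ∂y/∂b = 6 × 1 = 6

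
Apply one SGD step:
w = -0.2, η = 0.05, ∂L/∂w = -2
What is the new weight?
w_new = -0.1

w_new = w - η·∂L/∂w = -0.2 - 0.05×(-2) = -0.2 - (-0.1) = -0.1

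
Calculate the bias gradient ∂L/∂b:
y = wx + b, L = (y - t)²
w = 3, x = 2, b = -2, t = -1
∂L/∂b = 10

y = wx + b = (3)(2) + -2 = 4
∂L/∂y = 2(y - t) = 2(4 - -1) = 10
∂y/∂b = 1
∂L/∂b = ∂L/∂y · ∂y/∂b = 10 × 1 = 10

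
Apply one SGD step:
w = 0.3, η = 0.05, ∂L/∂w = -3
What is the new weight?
w_new = 0.45

w_new = w - η·∂L/∂w = 0.3 - 0.05×(-3) = 0.3 - (-0.15) = 0.45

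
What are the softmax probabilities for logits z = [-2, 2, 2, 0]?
p = [0.0085, 0.4643, 0.4643, 0.0628]

exp(z) = [0.1353, 7.389, 7.389, 1]
Sum = 15.91
p = [0.0085, 0.4643, 0.4643, 0.0628]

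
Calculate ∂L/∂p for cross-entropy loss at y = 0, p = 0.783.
∂L/∂p = 4.608

∂L/∂p = -y/p + (1-y)/(1-p) = 0 + 1/0.217 = 4.608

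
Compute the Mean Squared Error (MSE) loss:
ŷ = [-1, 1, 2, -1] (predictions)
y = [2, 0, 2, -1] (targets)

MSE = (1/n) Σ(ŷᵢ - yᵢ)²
MSE = 2.5

MSE = (1/4)((-1-2)² + (1-0)² + (2-2)² + (-1--1)²) = (1/4)(9 + 1 + 0 + 0) = 2.5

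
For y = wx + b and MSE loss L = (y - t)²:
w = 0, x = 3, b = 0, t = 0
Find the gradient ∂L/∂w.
∂L/∂w = 0

y = wx + b = (0)(3) + 0 = 0
∂L/∂y = 2(y - t) = 2(0 - 0) = 0
∂y/∂w = x = 3
∂L/∂w = ∂L/∂y · ∂y/∂w = 0 × 3 = 0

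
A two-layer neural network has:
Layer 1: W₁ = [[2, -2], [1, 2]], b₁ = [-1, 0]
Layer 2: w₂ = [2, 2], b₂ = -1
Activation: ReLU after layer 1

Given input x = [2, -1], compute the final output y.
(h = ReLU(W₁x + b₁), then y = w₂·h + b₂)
y = 9

Layer 1 pre-activation: z₁ = [5, 0]
After ReLU: h = [5, 0]
Layer 2 output: y = 2×5 + 2×0 + -1 = 9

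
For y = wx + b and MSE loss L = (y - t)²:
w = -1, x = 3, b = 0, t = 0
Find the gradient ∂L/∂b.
∂L/∂b = -6

y = wx + b = (-1)(3) + 0 = -3
∂L/∂y = 2(y - t) = 2(-3 - 0) = -6
∂y/∂b = 1
∂L/∂b = ∂L/∂y · ∂y/∂b = -6 × 1 = -6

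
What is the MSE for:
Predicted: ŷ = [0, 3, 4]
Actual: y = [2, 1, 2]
MSE = 4

MSE = (1/3)((0-2)² + (3-1)² + (4-2)²) = (1/3)(4 + 4 + 4) = 4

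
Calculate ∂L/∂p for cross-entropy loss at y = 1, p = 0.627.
∂L/∂p = -1.595

∂L/∂p = -y/p + (1-y)/(1-p) = -1/0.627 + 0 = -1.595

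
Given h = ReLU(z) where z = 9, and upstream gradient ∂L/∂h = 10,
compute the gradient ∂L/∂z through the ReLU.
∂L/∂z = 10

h = ReLU(9) = 9
Since z > 0: ∂h/∂z = 1
∂L/∂z = ∂L/∂h · ∂h/∂z = 10 × 1 = 10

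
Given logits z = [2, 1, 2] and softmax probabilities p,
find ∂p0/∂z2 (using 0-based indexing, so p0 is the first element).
∂p0/∂z2 = -0.1784

p = softmax(z) = [0.4223, 0.1554, 0.4223]
p0 = 0.4223, p2 = 0.4223

∂p0/∂z2 = -p0 × p2 = -0.4223 × 0.4223 = -0.1784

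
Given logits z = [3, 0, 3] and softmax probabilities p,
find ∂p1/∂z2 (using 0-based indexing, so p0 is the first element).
∂p1/∂z2 = -0.01185

p = softmax(z) = [0.4879, 0.02429, 0.4879]
p1 = 0.02429, p2 = 0.4879

∂p1/∂z2 = -p1 × p2 = -0.02429 × 0.4879 = -0.01185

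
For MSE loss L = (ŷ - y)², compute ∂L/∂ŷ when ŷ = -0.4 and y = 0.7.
∂L/∂ŷ = -2.2

∂L/∂ŷ = 2(ŷ - y) = 2(-0.4 - 0.7) = 2(-1.1) = -2.2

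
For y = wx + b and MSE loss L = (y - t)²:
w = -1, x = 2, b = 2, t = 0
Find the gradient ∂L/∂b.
∂L/∂b = 0

y = wx + b = (-1)(2) + 2 = 0
∂L/∂y = 2(y - t) = 2(0 - 0) = 0
∂y/∂b = 1
∂L/∂b = ∂L/∂y · ∂y/∂b = 0 × 1 = 0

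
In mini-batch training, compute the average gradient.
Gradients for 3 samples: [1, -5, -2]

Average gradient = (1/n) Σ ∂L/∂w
Average gradient = -2

Average = (1/3)(1 + -5 + -2) = -6/3 = -2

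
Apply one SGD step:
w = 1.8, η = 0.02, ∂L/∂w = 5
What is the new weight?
w_new = 1.7

w_new = w - η·∂L/∂w = 1.8 - 0.02×(5) = 1.8 - (0.1) = 1.7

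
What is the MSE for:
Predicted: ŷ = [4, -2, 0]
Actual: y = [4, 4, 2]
MSE = 13.33

MSE = (1/3)((4-4)² + (-2-4)² + (0-2)²) = (1/3)(0 + 36 + 4) = 13.33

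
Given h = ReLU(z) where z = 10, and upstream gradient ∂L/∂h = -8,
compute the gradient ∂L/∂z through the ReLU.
∂L/∂z = -8

h = ReLU(10) = 10
Since z > 0: ∂h/∂z = 1
∂L/∂z = ∂L/∂h · ∂h/∂z = -8 × 1 = -8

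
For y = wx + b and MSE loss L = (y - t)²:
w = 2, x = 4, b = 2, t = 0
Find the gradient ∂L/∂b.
∂L/∂b = 20

y = wx + b = (2)(4) + 2 = 10
∂L/∂y = 2(y - t) = 2(10 - 0) = 20
∂y/∂b = 1
∂L/∂b = ∂L/∂y · ∂y/∂b = 20 × 1 = 20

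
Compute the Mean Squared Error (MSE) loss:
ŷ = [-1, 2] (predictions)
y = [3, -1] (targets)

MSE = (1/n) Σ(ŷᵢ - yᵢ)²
MSE = 12.5

MSE = (1/2)((-1-3)² + (2--1)²) = (1/2)(16 + 9) = 12.5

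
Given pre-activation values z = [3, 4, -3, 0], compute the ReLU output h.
h = [3, 4, 0, 0]

ReLU applied element-wise: max(0,3)=3, max(0,4)=4, max(0,-3)=0, max(0,0)=0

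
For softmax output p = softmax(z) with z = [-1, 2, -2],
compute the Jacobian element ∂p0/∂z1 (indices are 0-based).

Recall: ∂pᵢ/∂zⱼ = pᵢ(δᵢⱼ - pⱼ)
∂p0/∂z1 = -0.04364

p = softmax(z) = [0.04661, 0.9362, 0.01715]
p0 = 0.04661, p1 = 0.9362

∂p0/∂z1 = -p0 × p1 = -0.04661 × 0.9362 = -0.04364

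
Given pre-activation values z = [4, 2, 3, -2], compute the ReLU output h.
h = [4, 2, 3, 0]

ReLU applied element-wise: max(0,4)=4, max(0,2)=2, max(0,3)=3, max(0,-2)=0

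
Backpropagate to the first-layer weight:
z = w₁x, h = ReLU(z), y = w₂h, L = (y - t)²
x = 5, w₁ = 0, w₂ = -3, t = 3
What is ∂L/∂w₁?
∂L/∂w₁ = 0

Forward pass:
z = w₁x = 0×5 = 0
h = ReLU(0) = 0
y = w₂h = -3×0 = 0

Backward pass:
∂L/∂y = 2(y - t) = 2(0 - 3) = -6
∂y/∂h = w₂ = -3
∂h/∂z = 0 (ReLU derivative)
∂z/∂w₁ = x = 5

∂L/∂w₁ = -6 × -3 × 0 × 5 = 0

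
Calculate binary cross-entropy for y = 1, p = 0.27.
L = 1.309

L = -1·log(0.27) - 0·log(0.73) = -log(0.27) = 1.309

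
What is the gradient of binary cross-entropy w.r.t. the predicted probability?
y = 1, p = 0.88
∂L/∂p = -1.136

∂L/∂p = -y/p + (1-y)/(1-p) = -1/0.88 + 0 = -1.136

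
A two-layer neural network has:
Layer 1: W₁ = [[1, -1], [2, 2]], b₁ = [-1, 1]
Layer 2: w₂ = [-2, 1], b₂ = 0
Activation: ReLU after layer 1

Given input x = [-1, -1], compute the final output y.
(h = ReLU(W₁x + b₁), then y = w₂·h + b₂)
y = 0

Layer 1 pre-activation: z₁ = [-1, -3]
After ReLU: h = [0, 0]
Layer 2 output: y = -2×0 + 1×0 + 0 = 0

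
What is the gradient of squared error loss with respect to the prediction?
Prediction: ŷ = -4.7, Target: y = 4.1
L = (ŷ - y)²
∂L/∂ŷ = -17.6

∂L/∂ŷ = 2(ŷ - y) = 2(-4.7 - 4.1) = 2(-8.8) = -17.6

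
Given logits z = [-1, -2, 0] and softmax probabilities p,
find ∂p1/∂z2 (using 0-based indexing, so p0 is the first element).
∂p1/∂z2 = -0.05989

p = softmax(z) = [0.2447, 0.09003, 0.6652]
p1 = 0.09003, p2 = 0.6652

∂p1/∂z2 = -p1 × p2 = -0.09003 × 0.6652 = -0.05989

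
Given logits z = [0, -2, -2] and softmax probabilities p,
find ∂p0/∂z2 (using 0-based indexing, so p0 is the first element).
∂p0/∂z2 = -0.08382

p = softmax(z) = [0.787, 0.1065, 0.1065]
p0 = 0.787, p2 = 0.1065

∂p0/∂z2 = -p0 × p2 = -0.787 × 0.1065 = -0.08382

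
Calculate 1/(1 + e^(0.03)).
0.4925

sigmoid(-0.03) = 1/(1 + e^(0.03)) = 1/(1 + 1.03) = 0.4925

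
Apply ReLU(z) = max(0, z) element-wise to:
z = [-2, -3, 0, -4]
h = [0, 0, 0, 0]

ReLU applied element-wise: max(0,-2)=0, max(0,-3)=0, max(0,0)=0, max(0,-4)=0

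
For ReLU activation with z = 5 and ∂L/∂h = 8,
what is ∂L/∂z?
∂L/∂z = 8

h = ReLU(5) = 5
Since z > 0: ∂h/∂z = 1
∂L/∂z = ∂L/∂h · ∂h/∂z = 8 × 1 = 8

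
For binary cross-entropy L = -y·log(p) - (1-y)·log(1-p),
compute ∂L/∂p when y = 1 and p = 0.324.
∂L/∂p = -3.086

∂L/∂p = -y/p + (1-y)/(1-p) = -1/0.324 + 0 = -3.086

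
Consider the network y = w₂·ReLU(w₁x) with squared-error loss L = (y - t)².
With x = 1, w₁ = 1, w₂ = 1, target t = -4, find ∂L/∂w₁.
∂L/∂w₁ = 10

Forward pass:
z = w₁x = 1×1 = 1
h = ReLU(1) = 1
y = w₂h = 1×1 = 1

Backward pass:
∂L/∂y = 2(y - t) = 2(1 - -4) = 10
∂y/∂h = w₂ = 1
∂h/∂z = 1 (ReLU derivative)
∂z/∂w₁ = x = 1

∂L/∂w₁ = 10 × 1 × 1 × 1 = 10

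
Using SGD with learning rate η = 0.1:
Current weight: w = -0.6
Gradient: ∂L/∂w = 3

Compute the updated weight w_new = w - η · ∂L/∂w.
w_new = -0.9

w_new = w - η·∂L/∂w = -0.6 - 0.1×(3) = -0.6 - (0.3) = -0.9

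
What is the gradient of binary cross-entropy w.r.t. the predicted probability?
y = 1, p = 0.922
∂L/∂p = -1.085

∂L/∂p = -y/p + (1-y)/(1-p) = -1/0.922 + 0 = -1.085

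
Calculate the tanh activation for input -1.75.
-0.9414

tanh(-1.75) = (e^(-1.75) - e^(1.75))/(e^(-1.75) + e^(1.75)) = -0.9414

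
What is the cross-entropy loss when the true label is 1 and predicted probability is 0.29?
L = 1.238

L = -1·log(0.29) - 0·log(0.71) = -log(0.29) = 1.238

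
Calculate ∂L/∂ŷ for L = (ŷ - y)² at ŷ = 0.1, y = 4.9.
∂L/∂ŷ = -9.6

∂L/∂ŷ = 2(ŷ - y) = 2(0.1 - 4.9) = 2(-4.8) = -9.6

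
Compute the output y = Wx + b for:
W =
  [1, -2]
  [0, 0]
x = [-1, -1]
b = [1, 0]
y = [2, 0]

Wx = [1×-1 + -2×-1, 0×-1 + 0×-1]
   = [1, 0]
y = Wx + b = [1 + 1, 0 + 0] = [2, 0]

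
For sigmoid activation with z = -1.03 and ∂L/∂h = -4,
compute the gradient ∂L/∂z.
∂L/∂z = -0.7755

σ(-1.03) = 0.2631
σ'(-1.03) = σ(-1.03)(1 - σ(-1.03)) = 0.2631 × 0.7369 = 0.1939
∂L/∂z = ∂L/∂h · σ'(z) = -4 × 0.1939 = -0.7755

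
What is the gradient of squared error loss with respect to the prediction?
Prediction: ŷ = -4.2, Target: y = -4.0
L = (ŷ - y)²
∂L/∂ŷ = -0.4

∂L/∂ŷ = 2(ŷ - y) = 2(-4.2 - -4.0) = 2(-0.2) = -0.4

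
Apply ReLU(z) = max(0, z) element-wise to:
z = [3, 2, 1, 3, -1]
h = [3, 2, 1, 3, 0]

ReLU applied element-wise: max(0,3)=3, max(0,2)=2, max(0,1)=1, max(0,3)=3, max(0,-1)=0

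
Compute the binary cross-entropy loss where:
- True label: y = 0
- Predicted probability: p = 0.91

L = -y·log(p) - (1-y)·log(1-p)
L = 2.408

L = -0·log(0.91) - 1·log(0.09) = -log(0.09) = 2.408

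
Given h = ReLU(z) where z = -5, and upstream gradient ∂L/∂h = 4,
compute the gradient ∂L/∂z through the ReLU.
∂L/∂z = 0

h = ReLU(-5) = 0
Since z < 0: ∂h/∂z = 0
∂L/∂z = ∂L/∂h · ∂h/∂z = 4 × 0 = 0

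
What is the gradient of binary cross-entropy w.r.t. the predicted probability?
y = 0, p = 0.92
∂L/∂p = 12.5

∂L/∂p = -y/p + (1-y)/(1-p) = 0 + 1/0.08 = 12.5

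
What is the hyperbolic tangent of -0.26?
-0.2543

tanh(-0.26) = (e^(-0.26) - e^(0.26))/(e^(-0.26) + e^(0.26)) = -0.2543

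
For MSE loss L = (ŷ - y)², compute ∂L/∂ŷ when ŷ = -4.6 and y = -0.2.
∂L/∂ŷ = -8.8

∂L/∂ŷ = 2(ŷ - y) = 2(-4.6 - -0.2) = 2(-4.4) = -8.8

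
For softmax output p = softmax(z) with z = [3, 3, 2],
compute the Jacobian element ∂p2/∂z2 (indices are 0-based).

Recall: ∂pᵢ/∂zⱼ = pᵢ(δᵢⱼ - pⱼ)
∂p2/∂z2 = 0.1312

p = softmax(z) = [0.4223, 0.4223, 0.1554]
p2 = 0.1554

∂p2/∂z2 = p2(1 - p2) = 0.1554 × (1 - 0.1554) = 0.1312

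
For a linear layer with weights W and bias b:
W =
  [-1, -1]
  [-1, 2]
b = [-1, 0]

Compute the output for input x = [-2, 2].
y = [-1, 6]

Wx = [-1×-2 + -1×2, -1×-2 + 2×2]
   = [0, 6]
y = Wx + b = [0 + -1, 6 + 0] = [-1, 6]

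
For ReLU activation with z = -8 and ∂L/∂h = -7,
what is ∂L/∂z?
∂L/∂z = 0

h = ReLU(-8) = 0
Since z < 0: ∂h/∂z = 0
∂L/∂z = ∂L/∂h · ∂h/∂z = -7 × 0 = 0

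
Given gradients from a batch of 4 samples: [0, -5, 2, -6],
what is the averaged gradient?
Average gradient = -2.25

Average = (1/4)(0 + -5 + 2 + -6) = -9/4 = -2.25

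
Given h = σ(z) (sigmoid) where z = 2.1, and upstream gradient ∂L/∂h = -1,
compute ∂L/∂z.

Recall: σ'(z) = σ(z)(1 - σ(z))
∂L/∂z = -0.09719

σ(2.1) = 0.8909
σ'(2.1) = σ(2.1)(1 - σ(2.1)) = 0.8909 × 0.1091 = 0.09719
∂L/∂z = ∂L/∂h · σ'(z) = -1 × 0.09719 = -0.09719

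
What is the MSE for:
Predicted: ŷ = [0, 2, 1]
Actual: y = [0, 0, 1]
MSE = 1.333

MSE = (1/3)((0-0)² + (2-0)² + (1-1)²) = (1/3)(0 + 4 + 0) = 1.333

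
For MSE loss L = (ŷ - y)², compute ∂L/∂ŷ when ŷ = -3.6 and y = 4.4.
∂L/∂ŷ = -16.0

∂L/∂ŷ = 2(ŷ - y) = 2(-3.6 - 4.4) = 2(-8.0) = -16.0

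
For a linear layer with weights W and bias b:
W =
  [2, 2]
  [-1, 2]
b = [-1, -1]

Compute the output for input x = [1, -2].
y = [-3, -6]

Wx = [2×1 + 2×-2, -1×1 + 2×-2]
   = [-2, -5]
y = Wx + b = [-2 + -1, -5 + -1] = [-3, -6]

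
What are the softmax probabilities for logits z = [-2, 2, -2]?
p = [0.0177, 0.9647, 0.0177]

exp(z) = [0.1353, 7.389, 0.1353]
Sum = 7.66
p = [0.0177, 0.9647, 0.0177]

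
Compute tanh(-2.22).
-0.9767

tanh(-2.22) = (e^(-2.22) - e^(2.22))/(e^(-2.22) + e^(2.22)) = -0.9767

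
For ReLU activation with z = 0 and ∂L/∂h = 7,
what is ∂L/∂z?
∂L/∂z = 0

h = ReLU(0) = 0
At z = 0: ∂h/∂z = 0 (by convention)
∂L/∂z = ∂L/∂h · ∂h/∂z = 7 × 0 = 0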